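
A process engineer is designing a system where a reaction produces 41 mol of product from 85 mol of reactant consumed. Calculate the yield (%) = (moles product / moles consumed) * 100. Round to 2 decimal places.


Yield = (moles product / moles consumed) * 100%
Yield = (41 / 85) * 100
Yield = 0.4824 * 100
Yield = 48.24%


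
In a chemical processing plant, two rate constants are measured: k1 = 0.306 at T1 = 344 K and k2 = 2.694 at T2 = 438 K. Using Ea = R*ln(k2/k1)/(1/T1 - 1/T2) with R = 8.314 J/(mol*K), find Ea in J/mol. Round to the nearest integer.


Ea = R * ln(k2/k1) / (1/T1 - 1/T2)
ln(k2/k1) = ln(2.694/0.306) = 2.1751973
1/T1 - 1/T2 = 1/344 - 1/438 = 0.000623871721
Ea = 8.314 * 2.1751973 / 0.000623871721
Ea = 28988 J/mol


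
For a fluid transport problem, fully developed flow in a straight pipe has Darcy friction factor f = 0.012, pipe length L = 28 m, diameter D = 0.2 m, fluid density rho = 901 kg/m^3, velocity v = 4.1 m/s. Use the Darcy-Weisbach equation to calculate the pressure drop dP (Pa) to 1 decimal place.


dP = f * (L/D) * (rho*v^2/2)
dP = 0.012 * (28/0.2) * (901*4.1^2/2)
L/D = 140.0
rho*v^2/2 = 901*16.81/2 = 7572.905
dP = 0.012 * 140.0 * 7572.905
dP = 12722.5 Pa


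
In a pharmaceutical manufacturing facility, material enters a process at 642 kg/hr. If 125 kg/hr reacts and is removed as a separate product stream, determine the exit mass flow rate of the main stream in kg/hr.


Steady-state mass balance on the main outlet: F_out = F_in - F_removed
F_out = 642 - 125
F_out = 517 kg/hr


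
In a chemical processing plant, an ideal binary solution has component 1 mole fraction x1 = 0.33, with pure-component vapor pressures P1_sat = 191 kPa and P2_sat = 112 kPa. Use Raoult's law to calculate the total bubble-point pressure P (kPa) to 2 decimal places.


P = x1*P1_sat + x2*P2_sat
x2 = 1 - x1 = 1 - 0.33 = 0.67
P = 0.33*191 + 0.67*112
P = 63.03 + 75.04
P = 138.07 kPa


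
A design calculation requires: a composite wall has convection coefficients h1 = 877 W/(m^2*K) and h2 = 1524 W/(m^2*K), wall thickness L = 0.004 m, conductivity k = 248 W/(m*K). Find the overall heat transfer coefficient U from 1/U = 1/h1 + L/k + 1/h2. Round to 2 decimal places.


1/U = 1/h1 + L/k + 1/h2
1/U = 1/877 + 0.004/248 + 1/1524
1/U = 0.0011402509 + 1.6129e-05 + 0.000656168
1/U = 0.0018125479
U = 551.71 W/(m^2*K)


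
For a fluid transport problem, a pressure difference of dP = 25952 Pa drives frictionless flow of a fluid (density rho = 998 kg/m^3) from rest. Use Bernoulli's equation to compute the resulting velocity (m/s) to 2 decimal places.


v = sqrt(2*dP/rho)
v = sqrt(2*25952/998)
v = sqrt(52.008016)
v = 7.21 m/s


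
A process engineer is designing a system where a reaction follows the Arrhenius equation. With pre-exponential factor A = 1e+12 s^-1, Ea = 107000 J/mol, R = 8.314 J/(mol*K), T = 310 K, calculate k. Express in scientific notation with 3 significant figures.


k = A * exp(-Ea/(R*T))
k = 1e+12 * exp(-107000 / (8.314 * 310))
k = 1e+12 * exp(-41.515671)
k = 9.33e-07


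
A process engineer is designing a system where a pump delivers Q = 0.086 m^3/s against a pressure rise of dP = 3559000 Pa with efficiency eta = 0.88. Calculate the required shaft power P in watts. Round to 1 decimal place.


P = Q * dP / eta
P = 0.086 * 3559000 / 0.88
P = 306074.0 / 0.88
P = 347811.4 W


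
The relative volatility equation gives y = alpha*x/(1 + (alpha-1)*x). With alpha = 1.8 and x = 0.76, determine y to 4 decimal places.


y = alpha*x / (1 + (alpha-1)*x)
y = 1.8*0.76 / (1 + (1.8-1)*0.76)
y = 1.368 / (1 + 0.608)
y = 1.368 / 1.608
y = 0.8507


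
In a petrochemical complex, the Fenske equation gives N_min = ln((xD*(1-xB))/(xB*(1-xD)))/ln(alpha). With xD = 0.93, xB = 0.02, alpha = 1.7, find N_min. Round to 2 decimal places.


N_min = ln((xD*(1-xB))/(xB*(1-xD))) / ln(alpha)
Numerator inside ln: 0.9114 / 0.0014 = 651.0
ln(651.0) = 6.47851
ln(alpha) = ln(1.7) = 0.530628
N_min = 6.47851 / 0.530628 = 12.21


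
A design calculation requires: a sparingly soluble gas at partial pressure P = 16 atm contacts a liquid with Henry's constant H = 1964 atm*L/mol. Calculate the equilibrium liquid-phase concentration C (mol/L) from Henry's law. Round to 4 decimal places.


C = P / H
C = 16 / 1964
C = 0.0081 mol/L


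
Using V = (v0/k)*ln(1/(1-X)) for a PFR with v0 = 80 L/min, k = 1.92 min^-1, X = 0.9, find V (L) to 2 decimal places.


V = (v0/k) * ln(1/(1-X))
V = (80/1.92) * ln(1/(1-0.9))
V = 41.666667 * ln(10.0)
V = 41.666667 * 2.302585
V = 95.94 L


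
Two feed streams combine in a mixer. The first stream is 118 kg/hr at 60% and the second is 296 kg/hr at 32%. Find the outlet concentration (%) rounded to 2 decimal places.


Mass balance on solute: F1*x1 + F2*x2 = F3*x3
F3 = F1 + F2 = 118 + 296 = 414 kg/hr
x3 = (F1*x1 + F2*x2)/F3
x3 = (118*0.6 + 296*0.32) / 414
x3 = 39.98%


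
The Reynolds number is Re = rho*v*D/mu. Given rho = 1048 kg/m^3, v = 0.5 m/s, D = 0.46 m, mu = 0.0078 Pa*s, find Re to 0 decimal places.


Re = rho * v * D / mu
Re = 1048 * 0.5 * 0.46 / 0.0078
Re = 241.04 / 0.0078
Re = 30903


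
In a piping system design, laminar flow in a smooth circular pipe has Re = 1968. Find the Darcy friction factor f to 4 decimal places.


f = 64 / Re
f = 64 / 1968
f = 0.0325


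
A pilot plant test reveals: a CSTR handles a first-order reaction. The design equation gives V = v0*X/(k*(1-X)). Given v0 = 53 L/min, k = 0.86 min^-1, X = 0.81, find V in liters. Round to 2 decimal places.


V = v0 * X / (k * (1 - X))
V = 53 * 0.81 / (0.86 * (1 - 0.81))
V = 42.93 / (0.86 * 0.19)
V = 42.93 / 0.1634
V = 262.73 L


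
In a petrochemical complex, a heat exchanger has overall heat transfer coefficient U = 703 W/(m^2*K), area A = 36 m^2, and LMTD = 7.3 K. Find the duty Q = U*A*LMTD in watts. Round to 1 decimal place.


Q = U * A * LMTD
Q = 703 * 36 * 7.3
Q = 184748.4 W


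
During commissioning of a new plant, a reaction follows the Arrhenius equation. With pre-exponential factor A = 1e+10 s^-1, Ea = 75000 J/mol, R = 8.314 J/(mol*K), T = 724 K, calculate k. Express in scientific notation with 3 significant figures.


k = A * exp(-Ea/(R*T))
k = 1e+10 * exp(-75000 / (8.314 * 724))
k = 1e+10 * exp(-12.459846)
k = 3.88e+04


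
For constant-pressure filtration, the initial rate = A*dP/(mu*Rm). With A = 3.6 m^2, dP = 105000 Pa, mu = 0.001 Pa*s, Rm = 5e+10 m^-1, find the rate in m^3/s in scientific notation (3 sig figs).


rate = A * dP / (mu * Rm)
rate = 3.6 * 105000 / (0.001 * 5e+10)
rate = 378000.0 / 5.000e+07
rate = 7.56e-03 m^3/s


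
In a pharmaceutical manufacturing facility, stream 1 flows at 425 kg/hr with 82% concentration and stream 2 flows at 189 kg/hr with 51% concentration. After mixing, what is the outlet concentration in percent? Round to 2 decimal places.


Mass balance on solute: F1*x1 + F2*x2 = F3*x3
F3 = F1 + F2 = 425 + 189 = 614 kg/hr
x3 = (F1*x1 + F2*x2)/F3
x3 = (425*0.82 + 189*0.51) / 614
x3 = 72.46%


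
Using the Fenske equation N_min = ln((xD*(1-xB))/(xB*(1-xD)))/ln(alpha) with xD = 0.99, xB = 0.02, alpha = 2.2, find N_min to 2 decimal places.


N_min = ln((xD*(1-xB))/(xB*(1-xD))) / ln(alpha)
Numerator inside ln: 0.9702 / 0.0002 = 4851.0
ln(4851.0) = 8.48694
ln(alpha) = ln(2.2) = 0.788457
N_min = 8.48694 / 0.788457 = 10.76


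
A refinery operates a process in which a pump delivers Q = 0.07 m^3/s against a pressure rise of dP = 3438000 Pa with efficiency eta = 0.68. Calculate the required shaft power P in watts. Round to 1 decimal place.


P = Q * dP / eta
P = 0.07 * 3438000 / 0.68
P = 240660.0 / 0.68
P = 353911.8 W


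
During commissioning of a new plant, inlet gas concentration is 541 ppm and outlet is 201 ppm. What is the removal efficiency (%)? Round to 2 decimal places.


Efficiency = (G_in - G_out) / G_in * 100%
Efficiency = (541 - 201) / 541 * 100
Efficiency = 340 / 541 * 100
Efficiency = 62.85%


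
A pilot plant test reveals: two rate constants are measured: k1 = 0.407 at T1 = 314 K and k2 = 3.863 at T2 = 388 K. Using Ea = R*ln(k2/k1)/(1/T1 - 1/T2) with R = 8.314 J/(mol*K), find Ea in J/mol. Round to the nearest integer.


Ea = R * ln(k2/k1) / (1/T1 - 1/T2)
ln(k2/k1) = ln(3.863/0.407) = 2.2503862
1/T1 - 1/T2 = 1/314 - 1/388 = 0.000607393788
Ea = 8.314 * 2.2503862 / 0.000607393788
Ea = 30803 J/mol


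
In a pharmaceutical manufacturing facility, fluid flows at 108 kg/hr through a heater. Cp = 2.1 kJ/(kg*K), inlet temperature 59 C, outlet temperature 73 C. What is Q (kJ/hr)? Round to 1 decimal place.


Q = m_dot * Cp * (T2 - T1)
Q = 108 * 2.1 * (73 - 59)
Q = 108 * 2.1 * 14
Q = 3175.2 kJ/hr


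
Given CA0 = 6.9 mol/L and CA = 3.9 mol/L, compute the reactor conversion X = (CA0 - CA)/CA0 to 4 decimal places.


X = (CA0 - CA) / CA0
X = (6.9 - 3.9) / 6.9
X = 3.0 / 6.9
X = 0.4348


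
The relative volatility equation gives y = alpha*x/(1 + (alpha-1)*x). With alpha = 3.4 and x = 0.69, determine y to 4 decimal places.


y = alpha*x / (1 + (alpha-1)*x)
y = 3.4*0.69 / (1 + (3.4-1)*0.69)
y = 2.346 / (1 + 1.656)
y = 2.346 / 2.656
y = 0.8833


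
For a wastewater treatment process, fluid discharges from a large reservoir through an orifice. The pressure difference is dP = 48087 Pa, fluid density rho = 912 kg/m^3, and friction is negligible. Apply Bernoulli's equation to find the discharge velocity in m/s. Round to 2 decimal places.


v = sqrt(2*dP/rho)
v = sqrt(2*48087/912)
v = sqrt(105.453947)
v = 10.27 m/s


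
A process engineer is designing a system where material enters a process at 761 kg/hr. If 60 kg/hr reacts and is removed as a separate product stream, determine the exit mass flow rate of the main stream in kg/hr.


Steady-state mass balance on the main outlet: F_out = F_in - F_removed
F_out = 761 - 60
F_out = 701 kg/hr


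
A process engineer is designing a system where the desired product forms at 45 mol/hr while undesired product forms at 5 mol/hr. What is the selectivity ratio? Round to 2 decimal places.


S = desired product rate / undesired product rate
S = 45 / 5
S = 9.00


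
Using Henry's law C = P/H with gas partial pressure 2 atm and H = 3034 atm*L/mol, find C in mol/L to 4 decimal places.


C = P / H
C = 2 / 3034
C = 0.0007 mol/L


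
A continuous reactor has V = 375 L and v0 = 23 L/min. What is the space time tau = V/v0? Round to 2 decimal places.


tau = V / v0
tau = 375 / 23
tau = 16.30 min


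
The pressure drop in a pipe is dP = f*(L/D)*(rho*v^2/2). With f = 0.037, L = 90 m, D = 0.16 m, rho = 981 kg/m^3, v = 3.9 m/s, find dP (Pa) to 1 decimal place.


dP = f * (L/D) * (rho*v^2/2)
dP = 0.037 * (90/0.16) * (981*3.9^2/2)
L/D = 562.5
rho*v^2/2 = 981*15.21/2 = 7460.505
dP = 0.037 * 562.5 * 7460.505
dP = 155271.8 Pa


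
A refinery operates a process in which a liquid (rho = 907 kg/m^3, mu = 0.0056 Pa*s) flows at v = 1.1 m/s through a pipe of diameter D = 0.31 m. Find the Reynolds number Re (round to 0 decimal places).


Re = rho * v * D / mu
Re = 907 * 1.1 * 0.31 / 0.0056
Re = 309.287 / 0.0056
Re = 55230


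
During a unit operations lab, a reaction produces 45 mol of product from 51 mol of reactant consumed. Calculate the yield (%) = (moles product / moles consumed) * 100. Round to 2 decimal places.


Yield = (moles product / moles consumed) * 100%
Yield = (45 / 51) * 100
Yield = 0.8824 * 100
Yield = 88.24%


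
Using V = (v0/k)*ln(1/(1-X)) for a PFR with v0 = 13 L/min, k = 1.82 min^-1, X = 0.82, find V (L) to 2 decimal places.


V = (v0/k) * ln(1/(1-X))
V = (13/1.82) * ln(1/(1-0.82))
V = 7.142857 * ln(5.555556)
V = 7.142857 * 1.714799
V = 12.25 L


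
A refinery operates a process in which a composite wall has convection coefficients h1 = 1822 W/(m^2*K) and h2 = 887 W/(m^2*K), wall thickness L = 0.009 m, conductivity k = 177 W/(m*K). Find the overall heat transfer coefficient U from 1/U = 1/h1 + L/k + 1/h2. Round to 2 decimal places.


1/U = 1/h1 + L/k + 1/h2
1/U = 1/1822 + 0.009/177 + 1/887
1/U = 0.0005488474 + 5.08475e-05 + 0.0011273957
1/U = 0.0017270906
U = 579.01 W/(m^2*K)


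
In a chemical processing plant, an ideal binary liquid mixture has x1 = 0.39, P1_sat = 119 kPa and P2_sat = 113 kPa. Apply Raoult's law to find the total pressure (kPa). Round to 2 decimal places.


P = x1*P1_sat + x2*P2_sat
x2 = 1 - x1 = 1 - 0.39 = 0.61
P = 0.39*119 + 0.61*113
P = 46.41 + 68.93
P = 115.34 kPa


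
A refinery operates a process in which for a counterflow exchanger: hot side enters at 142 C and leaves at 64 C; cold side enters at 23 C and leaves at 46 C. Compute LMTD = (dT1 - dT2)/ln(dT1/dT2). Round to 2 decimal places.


dT1 = Th_in - Tc_out = 142 - 46 = 96
dT2 = Th_out - Tc_in = 64 - 23 = 41
LMTD = (dT1 - dT2) / ln(dT1/dT2)
LMTD = (96 - 41) / ln(96/41)
LMTD = 64.65 K


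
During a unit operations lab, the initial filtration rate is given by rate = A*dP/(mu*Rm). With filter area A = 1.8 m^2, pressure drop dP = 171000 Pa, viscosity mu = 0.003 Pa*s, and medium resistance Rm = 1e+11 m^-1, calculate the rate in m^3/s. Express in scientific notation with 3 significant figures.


rate = A * dP / (mu * Rm)
rate = 1.8 * 171000 / (0.003 * 1e+11)
rate = 307800.0 / 3.000e+08
rate = 1.03e-03 m^3/s


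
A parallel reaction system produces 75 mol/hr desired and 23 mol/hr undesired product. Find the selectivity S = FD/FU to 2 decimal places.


S = desired product rate / undesired product rate
S = 75 / 23
S = 3.26


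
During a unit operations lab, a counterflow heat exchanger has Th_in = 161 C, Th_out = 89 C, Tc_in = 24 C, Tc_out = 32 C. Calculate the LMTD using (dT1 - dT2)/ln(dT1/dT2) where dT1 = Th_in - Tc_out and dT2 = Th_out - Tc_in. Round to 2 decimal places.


dT1 = Th_in - Tc_out = 161 - 32 = 129
dT2 = Th_out - Tc_in = 89 - 24 = 65
LMTD = (dT1 - dT2) / ln(dT1/dT2)
LMTD = (129 - 65) / ln(129/65)
LMTD = 93.37 K


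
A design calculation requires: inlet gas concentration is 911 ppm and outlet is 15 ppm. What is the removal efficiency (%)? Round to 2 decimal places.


Efficiency = (G_in - G_out) / G_in * 100%
Efficiency = (911 - 15) / 911 * 100
Efficiency = 896 / 911 * 100
Efficiency = 98.35%


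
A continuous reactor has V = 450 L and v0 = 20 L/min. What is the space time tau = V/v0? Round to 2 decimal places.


tau = V / v0
tau = 450 / 20
tau = 22.50 min


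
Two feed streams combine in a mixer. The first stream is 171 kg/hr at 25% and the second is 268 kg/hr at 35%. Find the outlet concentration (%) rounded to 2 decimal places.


Mass balance on solute: F1*x1 + F2*x2 = F3*x3
F3 = F1 + F2 = 171 + 268 = 439 kg/hr
x3 = (F1*x1 + F2*x2)/F3
x3 = (171*0.25 + 268*0.35) / 439
x3 = 31.10%


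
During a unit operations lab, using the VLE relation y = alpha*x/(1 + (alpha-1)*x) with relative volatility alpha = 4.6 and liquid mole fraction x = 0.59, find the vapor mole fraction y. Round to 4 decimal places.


y = alpha*x / (1 + (alpha-1)*x)
y = 4.6*0.59 / (1 + (4.6-1)*0.59)
y = 2.714 / (1 + 2.124)
y = 2.714 / 3.124
y = 0.8688


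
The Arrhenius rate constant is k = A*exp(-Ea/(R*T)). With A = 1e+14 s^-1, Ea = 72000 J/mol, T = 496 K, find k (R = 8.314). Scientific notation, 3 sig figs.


k = A * exp(-Ea/(R*T))
k = 1e+14 * exp(-72000 / (8.314 * 496))
k = 1e+14 * exp(-17.459862)
k = 2.61e+06


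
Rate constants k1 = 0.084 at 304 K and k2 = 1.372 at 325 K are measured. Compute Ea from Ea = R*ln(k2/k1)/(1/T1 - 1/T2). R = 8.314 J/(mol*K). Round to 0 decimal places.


Ea = R * ln(k2/k1) / (1/T1 - 1/T2)
ln(k2/k1) = ln(1.372/0.084) = 2.793208
1/T1 - 1/T2 = 1/304 - 1/325 = 0.000212550607
Ea = 8.314 * 2.793208 / 0.000212550607
Ea = 109257 J/mol


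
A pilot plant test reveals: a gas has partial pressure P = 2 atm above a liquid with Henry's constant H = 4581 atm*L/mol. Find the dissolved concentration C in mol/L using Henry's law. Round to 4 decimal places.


C = P / H
C = 2 / 4581
C = 0.0004 mol/L


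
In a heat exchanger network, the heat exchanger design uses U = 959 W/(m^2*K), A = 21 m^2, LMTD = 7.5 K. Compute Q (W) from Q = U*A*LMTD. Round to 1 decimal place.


Q = U * A * LMTD
Q = 959 * 21 * 7.5
Q = 151042.5 W


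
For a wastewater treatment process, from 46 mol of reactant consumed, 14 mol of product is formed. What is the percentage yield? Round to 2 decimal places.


Yield = (moles product / moles consumed) * 100%
Yield = (14 / 46) * 100
Yield = 0.3043 * 100
Yield = 30.43%


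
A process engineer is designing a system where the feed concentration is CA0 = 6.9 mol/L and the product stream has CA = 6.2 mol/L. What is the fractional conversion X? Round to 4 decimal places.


X = (CA0 - CA) / CA0
X = (6.9 - 6.2) / 6.9
X = 0.7 / 6.9
X = 0.1014


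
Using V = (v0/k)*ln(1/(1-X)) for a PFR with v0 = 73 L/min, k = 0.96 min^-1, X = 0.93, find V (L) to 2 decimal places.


V = (v0/k) * ln(1/(1-X))
V = (73/0.96) * ln(1/(1-0.93))
V = 76.041667 * ln(14.285714)
V = 76.041667 * 2.65926
V = 202.21 L


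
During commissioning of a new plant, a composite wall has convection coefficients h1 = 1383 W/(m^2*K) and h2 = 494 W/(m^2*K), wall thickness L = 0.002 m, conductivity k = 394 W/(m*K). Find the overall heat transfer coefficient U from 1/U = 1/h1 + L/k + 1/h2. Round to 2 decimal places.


1/U = 1/h1 + L/k + 1/h2
1/U = 1/1383 + 0.002/394 + 1/494
1/U = 0.0007230658 + 5.0761e-06 + 0.0020242915
1/U = 0.0027524334
U = 363.31 W/(m^2*K)


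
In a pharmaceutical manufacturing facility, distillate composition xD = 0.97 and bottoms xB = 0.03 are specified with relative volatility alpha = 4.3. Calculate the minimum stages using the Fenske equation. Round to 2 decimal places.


N_min = ln((xD*(1-xB))/(xB*(1-xD))) / ln(alpha)
Numerator inside ln: 0.9409 / 0.0009 = 1045.444444
ln(1045.444444) = 6.952197
ln(alpha) = ln(4.3) = 1.458615
N_min = 6.952197 / 1.458615 = 4.77


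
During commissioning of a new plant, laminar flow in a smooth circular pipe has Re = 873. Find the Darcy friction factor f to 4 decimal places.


f = 64 / Re
f = 64 / 873
f = 0.0733


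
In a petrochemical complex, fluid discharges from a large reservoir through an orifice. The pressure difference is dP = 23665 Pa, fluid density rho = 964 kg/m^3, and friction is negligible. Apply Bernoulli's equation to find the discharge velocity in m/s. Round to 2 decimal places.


v = sqrt(2*dP/rho)
v = sqrt(2*23665/964)
v = sqrt(49.09751)
v = 7.01 m/s


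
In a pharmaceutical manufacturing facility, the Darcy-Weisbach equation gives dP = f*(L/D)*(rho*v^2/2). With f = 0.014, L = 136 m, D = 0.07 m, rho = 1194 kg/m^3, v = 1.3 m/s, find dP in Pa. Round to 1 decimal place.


dP = f * (L/D) * (rho*v^2/2)
dP = 0.014 * (136/0.07) * (1194*1.3^2/2)
L/D = 1942.85714286
rho*v^2/2 = 1194*1.69/2 = 1008.93
dP = 0.014 * 1942.85714286 * 1008.93
dP = 27442.9 Pa


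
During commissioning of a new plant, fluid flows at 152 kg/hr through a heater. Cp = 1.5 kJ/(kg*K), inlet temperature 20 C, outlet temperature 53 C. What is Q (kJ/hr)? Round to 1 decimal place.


Q = m_dot * Cp * (T2 - T1)
Q = 152 * 1.5 * (53 - 20)
Q = 152 * 1.5 * 33
Q = 7524.0 kJ/hr


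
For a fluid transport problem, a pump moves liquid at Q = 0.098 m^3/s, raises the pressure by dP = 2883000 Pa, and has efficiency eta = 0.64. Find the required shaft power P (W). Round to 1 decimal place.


P = Q * dP / eta
P = 0.098 * 2883000 / 0.64
P = 282534.0 / 0.64
P = 441459.4 W


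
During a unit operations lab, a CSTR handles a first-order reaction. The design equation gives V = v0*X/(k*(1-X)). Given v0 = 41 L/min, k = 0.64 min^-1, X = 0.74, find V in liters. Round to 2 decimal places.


V = v0 * X / (k * (1 - X))
V = 41 * 0.74 / (0.64 * (1 - 0.74))
V = 30.34 / (0.64 * 0.26)
V = 30.34 / 0.1664
V = 182.33 L


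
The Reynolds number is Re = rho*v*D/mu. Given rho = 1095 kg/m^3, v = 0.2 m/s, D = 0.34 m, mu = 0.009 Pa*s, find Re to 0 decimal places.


Re = rho * v * D / mu
Re = 1095 * 0.2 * 0.34 / 0.009
Re = 74.46 / 0.009
Re = 8273


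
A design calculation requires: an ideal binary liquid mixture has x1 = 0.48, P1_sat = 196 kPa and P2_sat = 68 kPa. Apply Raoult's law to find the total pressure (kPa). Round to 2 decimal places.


P = x1*P1_sat + x2*P2_sat
x2 = 1 - x1 = 1 - 0.48 = 0.52
P = 0.48*196 + 0.52*68
P = 94.08 + 35.36
P = 129.44 kPa


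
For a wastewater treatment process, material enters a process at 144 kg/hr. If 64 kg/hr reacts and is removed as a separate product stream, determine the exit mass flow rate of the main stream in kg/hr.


Steady-state mass balance on the main outlet: F_out = F_in - F_removed
F_out = 144 - 64
F_out = 80 kg/hr


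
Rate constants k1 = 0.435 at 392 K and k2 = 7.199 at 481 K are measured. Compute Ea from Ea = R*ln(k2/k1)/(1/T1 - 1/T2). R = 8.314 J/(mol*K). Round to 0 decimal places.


Ea = R * ln(k2/k1) / (1/T1 - 1/T2)
ln(k2/k1) = ln(7.199/0.435) = 2.8063514
1/T1 - 1/T2 = 1/392 - 1/481 = 0.000472018329
Ea = 8.314 * 2.8063514 / 0.000472018329
Ea = 49430 J/mol


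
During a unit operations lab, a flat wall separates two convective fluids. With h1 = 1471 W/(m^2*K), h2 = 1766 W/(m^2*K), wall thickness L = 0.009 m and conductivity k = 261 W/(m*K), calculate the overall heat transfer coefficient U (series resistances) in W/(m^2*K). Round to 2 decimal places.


1/U = 1/h1 + L/k + 1/h2
1/U = 1/1471 + 0.009/261 + 1/1766
1/U = 0.0006798097 + 3.44828e-05 + 0.0005662514
1/U = 0.0012805439
U = 780.92 W/(m^2*K)


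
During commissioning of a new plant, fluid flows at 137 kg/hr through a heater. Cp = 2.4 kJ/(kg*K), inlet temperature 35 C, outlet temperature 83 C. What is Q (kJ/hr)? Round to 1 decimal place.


Q = m_dot * Cp * (T2 - T1)
Q = 137 * 2.4 * (83 - 35)
Q = 137 * 2.4 * 48
Q = 15782.4 kJ/hr


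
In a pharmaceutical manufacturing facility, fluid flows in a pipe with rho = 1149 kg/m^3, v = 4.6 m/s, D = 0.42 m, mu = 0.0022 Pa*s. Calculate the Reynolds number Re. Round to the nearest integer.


Re = rho * v * D / mu
Re = 1149 * 4.6 * 0.42 / 0.0022
Re = 2219.868 / 0.0022
Re = 1009031


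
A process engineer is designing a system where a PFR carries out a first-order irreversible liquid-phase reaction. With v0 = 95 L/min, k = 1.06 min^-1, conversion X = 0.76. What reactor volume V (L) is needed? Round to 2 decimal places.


V = (v0/k) * ln(1/(1-X))
V = (95/1.06) * ln(1/(1-0.76))
V = 89.622642 * ln(4.166667)
V = 89.622642 * 1.427116
V = 127.90 L


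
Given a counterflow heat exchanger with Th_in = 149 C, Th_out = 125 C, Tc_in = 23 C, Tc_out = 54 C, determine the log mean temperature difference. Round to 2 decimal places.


dT1 = Th_in - Tc_out = 149 - 54 = 95
dT2 = Th_out - Tc_in = 125 - 23 = 102
LMTD = (dT1 - dT2) / ln(dT1/dT2)
LMTD = (95 - 102) / ln(95/102)
LMTD = 98.46 K


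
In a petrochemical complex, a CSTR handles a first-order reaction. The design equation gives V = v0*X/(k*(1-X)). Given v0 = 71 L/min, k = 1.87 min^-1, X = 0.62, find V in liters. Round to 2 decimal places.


V = v0 * X / (k * (1 - X))
V = 71 * 0.62 / (1.87 * (1 - 0.62))
V = 44.02 / (1.87 * 0.38)
V = 44.02 / 0.7106
V = 61.95 L


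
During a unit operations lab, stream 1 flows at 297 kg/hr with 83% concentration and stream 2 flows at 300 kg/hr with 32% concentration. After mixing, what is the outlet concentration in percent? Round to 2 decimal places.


Mass balance on solute: F1*x1 + F2*x2 = F3*x3
F3 = F1 + F2 = 297 + 300 = 597 kg/hr
x3 = (F1*x1 + F2*x2)/F3
x3 = (297*0.83 + 300*0.32) / 597
x3 = 57.37%


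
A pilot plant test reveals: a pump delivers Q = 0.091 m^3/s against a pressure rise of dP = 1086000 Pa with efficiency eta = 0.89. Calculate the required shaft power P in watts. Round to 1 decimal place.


P = Q * dP / eta
P = 0.091 * 1086000 / 0.89
P = 98826.0 / 0.89
P = 111040.4 W


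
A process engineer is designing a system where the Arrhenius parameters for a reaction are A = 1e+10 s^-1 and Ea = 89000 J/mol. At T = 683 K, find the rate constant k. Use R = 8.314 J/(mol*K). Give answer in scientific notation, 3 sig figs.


k = A * exp(-Ea/(R*T))
k = 1e+10 * exp(-89000 / (8.314 * 683))
k = 1e+10 * exp(-15.673258)
k = 1.56e+03


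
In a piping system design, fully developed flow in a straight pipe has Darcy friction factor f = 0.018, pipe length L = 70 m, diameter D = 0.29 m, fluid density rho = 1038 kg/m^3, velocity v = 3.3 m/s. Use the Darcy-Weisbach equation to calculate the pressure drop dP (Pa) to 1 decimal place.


dP = f * (L/D) * (rho*v^2/2)
dP = 0.018 * (70/0.29) * (1038*3.3^2/2)
L/D = 241.37931034
rho*v^2/2 = 1038*10.89/2 = 5651.91
dP = 0.018 * 241.37931034 * 5651.91
dP = 24556.6 Pa


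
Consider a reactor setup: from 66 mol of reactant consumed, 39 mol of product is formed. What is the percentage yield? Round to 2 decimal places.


Yield = (moles product / moles consumed) * 100%
Yield = (39 / 66) * 100
Yield = 0.5909 * 100
Yield = 59.09%


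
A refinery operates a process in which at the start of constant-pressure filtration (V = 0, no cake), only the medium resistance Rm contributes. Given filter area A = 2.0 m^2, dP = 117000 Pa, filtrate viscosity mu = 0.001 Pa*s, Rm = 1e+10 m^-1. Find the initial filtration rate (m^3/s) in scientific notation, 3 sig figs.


rate = A * dP / (mu * Rm)
rate = 2.0 * 117000 / (0.001 * 1e+10)
rate = 234000.0 / 1.000e+07
rate = 2.34e-02 m^3/s


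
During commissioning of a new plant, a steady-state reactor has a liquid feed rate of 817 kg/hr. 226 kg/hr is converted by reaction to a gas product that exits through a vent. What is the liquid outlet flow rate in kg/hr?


Steady-state mass balance on the main outlet: F_out = F_in - F_removed
F_out = 817 - 226
F_out = 591 kg/hr


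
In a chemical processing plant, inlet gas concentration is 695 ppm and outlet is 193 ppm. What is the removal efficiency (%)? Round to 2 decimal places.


Efficiency = (G_in - G_out) / G_in * 100%
Efficiency = (695 - 193) / 695 * 100
Efficiency = 502 / 695 * 100
Efficiency = 72.23%


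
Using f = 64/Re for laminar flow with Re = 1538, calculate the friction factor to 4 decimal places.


f = 64 / Re
f = 64 / 1538
f = 0.0416


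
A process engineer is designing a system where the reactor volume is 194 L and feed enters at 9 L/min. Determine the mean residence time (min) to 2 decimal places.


tau = V / v0
tau = 194 / 9
tau = 21.56 min


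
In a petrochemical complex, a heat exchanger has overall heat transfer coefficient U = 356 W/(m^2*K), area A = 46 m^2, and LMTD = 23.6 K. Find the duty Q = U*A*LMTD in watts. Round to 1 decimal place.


Q = U * A * LMTD
Q = 356 * 46 * 23.6
Q = 386473.6 W


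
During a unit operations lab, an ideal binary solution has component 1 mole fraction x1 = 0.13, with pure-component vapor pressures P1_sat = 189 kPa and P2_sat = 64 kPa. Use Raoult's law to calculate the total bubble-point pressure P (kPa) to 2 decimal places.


P = x1*P1_sat + x2*P2_sat
x2 = 1 - x1 = 1 - 0.13 = 0.87
P = 0.13*189 + 0.87*64
P = 24.57 + 55.68
P = 80.25 kPa


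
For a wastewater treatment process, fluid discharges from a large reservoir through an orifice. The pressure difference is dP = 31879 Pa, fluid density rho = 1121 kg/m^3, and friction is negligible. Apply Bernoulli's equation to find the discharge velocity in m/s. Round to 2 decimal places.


v = sqrt(2*dP/rho)
v = sqrt(2*31879/1121)
v = sqrt(56.876004)
v = 7.54 m/s


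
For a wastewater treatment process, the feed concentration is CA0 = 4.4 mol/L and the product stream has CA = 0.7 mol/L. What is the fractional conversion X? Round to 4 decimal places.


X = (CA0 - CA) / CA0
X = (4.4 - 0.7) / 4.4
X = 3.7 / 4.4
X = 0.8409


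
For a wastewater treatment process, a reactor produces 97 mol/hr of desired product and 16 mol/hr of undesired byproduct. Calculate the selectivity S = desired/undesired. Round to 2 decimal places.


S = desired product rate / undesired product rate
S = 97 / 16
S = 6.06


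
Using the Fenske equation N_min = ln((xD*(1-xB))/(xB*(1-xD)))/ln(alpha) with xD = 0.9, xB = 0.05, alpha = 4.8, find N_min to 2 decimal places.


N_min = ln((xD*(1-xB))/(xB*(1-xD))) / ln(alpha)
Numerator inside ln: 0.855 / 0.005 = 171.0
ln(171.0) = 5.141664
ln(alpha) = ln(4.8) = 1.568616
N_min = 5.141664 / 1.568616 = 3.28


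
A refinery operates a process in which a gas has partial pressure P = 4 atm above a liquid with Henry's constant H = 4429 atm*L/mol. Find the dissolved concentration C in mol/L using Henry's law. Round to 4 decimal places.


C = P / H
C = 4 / 4429
C = 0.0009 mol/L


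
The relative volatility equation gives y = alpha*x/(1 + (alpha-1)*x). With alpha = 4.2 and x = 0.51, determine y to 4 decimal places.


y = alpha*x / (1 + (alpha-1)*x)
y = 4.2*0.51 / (1 + (4.2-1)*0.51)
y = 2.142 / (1 + 1.632)
y = 2.142 / 2.632
y = 0.8138


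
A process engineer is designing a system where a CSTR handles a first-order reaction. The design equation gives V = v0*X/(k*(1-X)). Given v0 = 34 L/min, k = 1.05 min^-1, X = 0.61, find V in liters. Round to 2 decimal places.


V = v0 * X / (k * (1 - X))
V = 34 * 0.61 / (1.05 * (1 - 0.61))
V = 20.74 / (1.05 * 0.39)
V = 20.74 / 0.4095
V = 50.65 L


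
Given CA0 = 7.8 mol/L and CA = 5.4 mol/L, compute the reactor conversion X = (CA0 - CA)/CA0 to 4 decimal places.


X = (CA0 - CA) / CA0
X = (7.8 - 5.4) / 7.8
X = 2.4 / 7.8
X = 0.3077


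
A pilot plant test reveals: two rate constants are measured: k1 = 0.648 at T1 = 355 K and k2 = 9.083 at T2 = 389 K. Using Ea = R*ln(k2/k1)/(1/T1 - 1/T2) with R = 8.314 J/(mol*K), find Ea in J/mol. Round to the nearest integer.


Ea = R * ln(k2/k1) / (1/T1 - 1/T2)
ln(k2/k1) = ln(9.083/0.648) = 2.6402691
1/T1 - 1/T2 = 1/355 - 1/389 = 0.000246207321
Ea = 8.314 * 2.6402691 / 0.000246207321
Ea = 89157 J/mol


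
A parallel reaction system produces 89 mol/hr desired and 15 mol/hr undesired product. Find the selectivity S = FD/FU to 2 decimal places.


S = desired product rate / undesired product rate
S = 89 / 15
S = 5.93


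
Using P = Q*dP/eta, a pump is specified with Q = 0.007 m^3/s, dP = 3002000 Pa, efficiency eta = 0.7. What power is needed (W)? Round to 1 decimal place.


P = Q * dP / eta
P = 0.007 * 3002000 / 0.7
P = 21014.0 / 0.7
P = 30020.0 W


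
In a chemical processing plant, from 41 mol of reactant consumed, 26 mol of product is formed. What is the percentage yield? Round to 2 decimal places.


Yield = (moles product / moles consumed) * 100%
Yield = (26 / 41) * 100
Yield = 0.6341 * 100
Yield = 63.41%


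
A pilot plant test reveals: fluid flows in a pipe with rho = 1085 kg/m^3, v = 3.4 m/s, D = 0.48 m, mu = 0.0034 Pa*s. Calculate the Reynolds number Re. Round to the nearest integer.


Re = rho * v * D / mu
Re = 1085 * 3.4 * 0.48 / 0.0034
Re = 1770.72 / 0.0034
Re = 520800


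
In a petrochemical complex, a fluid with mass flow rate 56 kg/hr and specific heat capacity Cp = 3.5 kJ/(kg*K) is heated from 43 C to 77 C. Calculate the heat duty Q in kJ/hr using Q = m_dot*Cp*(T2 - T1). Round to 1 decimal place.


Q = m_dot * Cp * (T2 - T1)
Q = 56 * 3.5 * (77 - 43)
Q = 56 * 3.5 * 34
Q = 6664.0 kJ/hr


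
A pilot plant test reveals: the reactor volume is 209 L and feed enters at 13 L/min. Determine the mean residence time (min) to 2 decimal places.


tau = V / v0
tau = 209 / 13
tau = 16.08 min


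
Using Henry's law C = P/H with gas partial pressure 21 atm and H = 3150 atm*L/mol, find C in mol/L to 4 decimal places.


C = P / H
C = 21 / 3150
C = 0.0067 mol/L


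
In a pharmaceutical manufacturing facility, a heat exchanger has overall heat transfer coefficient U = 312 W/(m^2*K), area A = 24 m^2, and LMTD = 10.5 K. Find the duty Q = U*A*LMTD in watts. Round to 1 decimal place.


Q = U * A * LMTD
Q = 312 * 24 * 10.5
Q = 78624.0 W


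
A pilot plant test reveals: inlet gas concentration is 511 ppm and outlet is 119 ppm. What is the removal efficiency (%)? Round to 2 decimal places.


Efficiency = (G_in - G_out) / G_in * 100%
Efficiency = (511 - 119) / 511 * 100
Efficiency = 392 / 511 * 100
Efficiency = 76.71%


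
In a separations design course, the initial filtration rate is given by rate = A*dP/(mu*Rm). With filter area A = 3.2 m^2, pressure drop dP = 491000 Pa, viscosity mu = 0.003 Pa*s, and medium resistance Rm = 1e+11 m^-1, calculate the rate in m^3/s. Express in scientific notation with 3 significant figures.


rate = A * dP / (mu * Rm)
rate = 3.2 * 491000 / (0.003 * 1e+11)
rate = 1571200.0 / 3.000e+08
rate = 5.24e-03 m^3/s


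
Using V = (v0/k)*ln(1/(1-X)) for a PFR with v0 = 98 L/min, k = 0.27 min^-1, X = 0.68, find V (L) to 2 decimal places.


V = (v0/k) * ln(1/(1-X))
V = (98/0.27) * ln(1/(1-0.68))
V = 362.962963 * ln(3.125)
V = 362.962963 * 1.139434
V = 413.57 L


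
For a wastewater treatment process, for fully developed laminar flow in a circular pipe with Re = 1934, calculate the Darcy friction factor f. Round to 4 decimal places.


f = 64 / Re
f = 64 / 1934
f = 0.0331


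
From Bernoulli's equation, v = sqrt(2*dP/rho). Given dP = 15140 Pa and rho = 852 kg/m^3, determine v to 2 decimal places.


v = sqrt(2*dP/rho)
v = sqrt(2*15140/852)
v = sqrt(35.539906)
v = 5.96 m/s


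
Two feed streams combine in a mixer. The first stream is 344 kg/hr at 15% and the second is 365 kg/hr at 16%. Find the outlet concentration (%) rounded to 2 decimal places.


Mass balance on solute: F1*x1 + F2*x2 = F3*x3
F3 = F1 + F2 = 344 + 365 = 709 kg/hr
x3 = (F1*x1 + F2*x2)/F3
x3 = (344*0.15 + 365*0.16) / 709
x3 = 15.51%


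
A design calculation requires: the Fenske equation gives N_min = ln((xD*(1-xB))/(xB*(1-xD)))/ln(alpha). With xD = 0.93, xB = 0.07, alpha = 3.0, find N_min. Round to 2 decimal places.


N_min = ln((xD*(1-xB))/(xB*(1-xD))) / ln(alpha)
Numerator inside ln: 0.8649 / 0.0049 = 176.510204
ln(176.510204) = 5.173379
ln(alpha) = ln(3.0) = 1.098612
N_min = 5.173379 / 1.098612 = 4.71


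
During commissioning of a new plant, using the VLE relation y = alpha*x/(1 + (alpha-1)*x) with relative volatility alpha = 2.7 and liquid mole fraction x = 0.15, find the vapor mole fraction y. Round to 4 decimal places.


y = alpha*x / (1 + (alpha-1)*x)
y = 2.7*0.15 / (1 + (2.7-1)*0.15)
y = 0.405 / (1 + 0.255)
y = 0.405 / 1.255
y = 0.3227


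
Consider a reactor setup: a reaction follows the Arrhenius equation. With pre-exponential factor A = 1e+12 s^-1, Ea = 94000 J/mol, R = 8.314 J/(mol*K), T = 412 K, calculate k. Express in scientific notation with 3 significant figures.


k = A * exp(-Ea/(R*T))
k = 1e+12 * exp(-94000 / (8.314 * 412))
k = 1e+12 * exp(-27.442307)
k = 1.21e+00


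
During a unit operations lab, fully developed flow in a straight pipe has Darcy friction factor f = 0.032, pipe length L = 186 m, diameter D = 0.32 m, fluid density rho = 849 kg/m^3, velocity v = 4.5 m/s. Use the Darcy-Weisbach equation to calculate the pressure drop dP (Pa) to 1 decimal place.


dP = f * (L/D) * (rho*v^2/2)
dP = 0.032 * (186/0.32) * (849*4.5^2/2)
L/D = 581.25
rho*v^2/2 = 849*20.25/2 = 8596.125
dP = 0.032 * 581.25 * 8596.125
dP = 159887.9 Pa


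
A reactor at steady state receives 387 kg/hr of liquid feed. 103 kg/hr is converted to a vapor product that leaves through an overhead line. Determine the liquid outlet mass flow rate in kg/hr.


Steady-state mass balance on the main outlet: F_out = F_in - F_removed
F_out = 387 - 103
F_out = 284 kg/hr


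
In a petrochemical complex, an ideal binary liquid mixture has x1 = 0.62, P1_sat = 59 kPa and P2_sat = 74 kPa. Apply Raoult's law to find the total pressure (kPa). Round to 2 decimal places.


P = x1*P1_sat + x2*P2_sat
x2 = 1 - x1 = 1 - 0.62 = 0.38
P = 0.62*59 + 0.38*74
P = 36.58 + 28.12
P = 64.70 kPa


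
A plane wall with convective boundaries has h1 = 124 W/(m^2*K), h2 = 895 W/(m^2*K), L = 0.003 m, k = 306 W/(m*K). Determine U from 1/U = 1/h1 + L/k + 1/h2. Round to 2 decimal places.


1/U = 1/h1 + L/k + 1/h2
1/U = 1/124 + 0.003/306 + 1/895
1/U = 0.0080645161 + 9.8039e-06 + 0.0011173184
1/U = 0.0091916384
U = 108.79 W/(m^2*K)


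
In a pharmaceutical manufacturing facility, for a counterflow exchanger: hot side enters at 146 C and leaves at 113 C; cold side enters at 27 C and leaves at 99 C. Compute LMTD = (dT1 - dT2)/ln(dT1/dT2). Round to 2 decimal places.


dT1 = Th_in - Tc_out = 146 - 99 = 47
dT2 = Th_out - Tc_in = 113 - 27 = 86
LMTD = (dT1 - dT2) / ln(dT1/dT2)
LMTD = (47 - 86) / ln(47/86)
LMTD = 64.55 K


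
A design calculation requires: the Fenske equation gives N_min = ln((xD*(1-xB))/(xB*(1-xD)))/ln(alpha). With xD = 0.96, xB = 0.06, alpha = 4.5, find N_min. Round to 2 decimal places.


N_min = ln((xD*(1-xB))/(xB*(1-xD))) / ln(alpha)
Numerator inside ln: 0.9024 / 0.0024 = 376.0
ln(376.0) = 5.929589
ln(alpha) = ln(4.5) = 1.504077
N_min = 5.929589 / 1.504077 = 3.94


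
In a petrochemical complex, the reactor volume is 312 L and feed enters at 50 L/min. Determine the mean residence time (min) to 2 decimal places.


tau = V / v0
tau = 312 / 50
tau = 6.24 min


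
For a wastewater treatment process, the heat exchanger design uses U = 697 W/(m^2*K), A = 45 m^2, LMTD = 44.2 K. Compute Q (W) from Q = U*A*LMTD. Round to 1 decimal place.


Q = U * A * LMTD
Q = 697 * 45 * 44.2
Q = 1386333.0 W


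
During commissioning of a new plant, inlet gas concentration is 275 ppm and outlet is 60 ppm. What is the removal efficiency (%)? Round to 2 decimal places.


Efficiency = (G_in - G_out) / G_in * 100%
Efficiency = (275 - 60) / 275 * 100
Efficiency = 215 / 275 * 100
Efficiency = 78.18%


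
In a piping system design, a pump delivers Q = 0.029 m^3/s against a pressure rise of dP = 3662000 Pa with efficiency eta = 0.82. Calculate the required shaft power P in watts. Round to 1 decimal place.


P = Q * dP / eta
P = 0.029 * 3662000 / 0.82
P = 106198.0 / 0.82
P = 129509.8 W


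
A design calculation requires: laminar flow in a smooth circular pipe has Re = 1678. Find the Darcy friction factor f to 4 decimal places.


f = 64 / Re
f = 64 / 1678
f = 0.0381


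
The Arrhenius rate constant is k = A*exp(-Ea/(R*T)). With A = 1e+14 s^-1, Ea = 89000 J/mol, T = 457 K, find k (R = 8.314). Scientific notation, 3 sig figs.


k = A * exp(-Ea/(R*T))
k = 1e+14 * exp(-89000 / (8.314 * 457))
k = 1e+14 * exp(-23.424147)
k = 6.71e+03


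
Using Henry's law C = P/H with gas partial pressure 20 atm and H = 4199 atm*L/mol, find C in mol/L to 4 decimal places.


C = P / H
C = 20 / 4199
C = 0.0048 mol/L


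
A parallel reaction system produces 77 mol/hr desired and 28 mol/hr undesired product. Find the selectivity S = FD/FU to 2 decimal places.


S = desired product rate / undesired product rate
S = 77 / 28
S = 2.75


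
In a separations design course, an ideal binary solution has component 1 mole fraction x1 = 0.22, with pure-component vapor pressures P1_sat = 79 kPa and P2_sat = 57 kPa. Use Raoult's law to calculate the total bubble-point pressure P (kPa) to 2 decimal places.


P = x1*P1_sat + x2*P2_sat
x2 = 1 - x1 = 1 - 0.22 = 0.78
P = 0.22*79 + 0.78*57
P = 17.38 + 44.46
P = 61.84 kPa


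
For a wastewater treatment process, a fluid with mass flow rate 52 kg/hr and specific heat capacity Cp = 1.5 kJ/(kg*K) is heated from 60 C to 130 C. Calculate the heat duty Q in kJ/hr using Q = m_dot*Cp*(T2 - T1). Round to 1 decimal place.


Q = m_dot * Cp * (T2 - T1)
Q = 52 * 1.5 * (130 - 60)
Q = 52 * 1.5 * 70
Q = 5460.0 kJ/hr


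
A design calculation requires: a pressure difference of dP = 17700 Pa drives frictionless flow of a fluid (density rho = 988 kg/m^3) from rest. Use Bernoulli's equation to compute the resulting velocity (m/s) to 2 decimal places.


v = sqrt(2*dP/rho)
v = sqrt(2*17700/988)
v = sqrt(35.82996)
v = 5.99 m/s


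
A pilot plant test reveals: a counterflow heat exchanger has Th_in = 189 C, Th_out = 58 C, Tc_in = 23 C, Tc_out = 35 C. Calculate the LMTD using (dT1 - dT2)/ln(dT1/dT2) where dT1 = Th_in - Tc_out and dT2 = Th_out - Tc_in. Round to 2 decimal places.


dT1 = Th_in - Tc_out = 189 - 35 = 154
dT2 = Th_out - Tc_in = 58 - 23 = 35
LMTD = (dT1 - dT2) / ln(dT1/dT2)
LMTD = (154 - 35) / ln(154/35)
LMTD = 80.32 K
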